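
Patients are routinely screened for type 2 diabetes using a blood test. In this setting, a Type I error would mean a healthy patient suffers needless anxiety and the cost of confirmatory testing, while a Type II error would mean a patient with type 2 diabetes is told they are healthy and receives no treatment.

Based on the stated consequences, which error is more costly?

Type II error

The Type II consequence (a patient with type 2 diabetes is told they are healthy and receives no treatment) is more severe than the Type I consequence (a healthy patient suffers needless anxiety and the cost of confirmatory testing).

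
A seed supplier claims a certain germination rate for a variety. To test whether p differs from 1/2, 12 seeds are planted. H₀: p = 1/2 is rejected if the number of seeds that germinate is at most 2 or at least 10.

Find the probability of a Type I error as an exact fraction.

79/2048

α = P(X ≤ 2 or X ≥ 10 | p = 1/2), X ~ Binomial(12, 1/2).
The two tails are symmetric, so α = 2·(1 + 12 + 66)/2^12 = 158/4096 = 79/2048.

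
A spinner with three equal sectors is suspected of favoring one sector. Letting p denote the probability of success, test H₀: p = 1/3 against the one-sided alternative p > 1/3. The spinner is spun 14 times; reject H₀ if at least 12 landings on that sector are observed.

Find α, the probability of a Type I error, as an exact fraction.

131/1594323

The Type I error probability is α = P(S ≥ 12) computed under H₀, where S ~ Binomial(14, 1/3).
Summing C(14,j)(1/3)^j(2/3)^{14−j} for j = 12,…,14 gives 131/1594323.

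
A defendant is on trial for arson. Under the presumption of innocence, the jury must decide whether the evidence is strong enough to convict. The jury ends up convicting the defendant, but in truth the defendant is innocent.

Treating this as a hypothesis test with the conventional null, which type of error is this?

The null hypothesis here is that the defendant is innocent.
'Convicting the defendant' corresponds to rejecting H₀.
H₀ was rejected but H₀ is true — a Type I error (false positive).

Type I error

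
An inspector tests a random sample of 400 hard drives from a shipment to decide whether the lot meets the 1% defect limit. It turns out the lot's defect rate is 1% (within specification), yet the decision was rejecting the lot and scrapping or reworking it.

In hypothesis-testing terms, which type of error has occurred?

Type I error

The null hypothesis here is that the lot's defect rate is 1% (within specification).
'Rejecting the lot and scrapping or reworking it' corresponds to rejecting H₀.
H₀ was rejected but H₀ is true — a Type I error (false positive).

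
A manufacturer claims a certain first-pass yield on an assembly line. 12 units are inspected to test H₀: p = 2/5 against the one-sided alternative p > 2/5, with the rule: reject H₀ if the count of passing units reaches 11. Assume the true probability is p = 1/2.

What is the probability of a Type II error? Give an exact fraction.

β = P(fail to reject H₀ | Ha true) = P(S ≤ 10 | p = 1/2), S ~ Binomial(12, 1/2).
Equivalently, β = 1 − P(S ≥ 11) = 4083/4096.

4083/4096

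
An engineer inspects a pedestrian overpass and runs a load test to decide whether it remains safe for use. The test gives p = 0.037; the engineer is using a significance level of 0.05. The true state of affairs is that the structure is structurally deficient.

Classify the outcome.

No error (correct decision).

The conventional null hypothesis is that the structure meets the required load capacity (safe).
Since p = 0.037 < α = 0.05, H₀ is rejected.
H₀ is false (actually the structure is structurally deficient).
The decision matches the true state — no error.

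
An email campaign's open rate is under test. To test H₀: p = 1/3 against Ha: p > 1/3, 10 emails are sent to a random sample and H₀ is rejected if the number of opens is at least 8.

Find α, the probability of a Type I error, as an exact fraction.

67/19683

Under H₀, Y ~ Binomial(10, 1/3), and α = P(Y ≥ 8).
Summing C(10,j)(1/3)^j(2/3)^{10−j} for j = 8,…,10 gives 67/19683.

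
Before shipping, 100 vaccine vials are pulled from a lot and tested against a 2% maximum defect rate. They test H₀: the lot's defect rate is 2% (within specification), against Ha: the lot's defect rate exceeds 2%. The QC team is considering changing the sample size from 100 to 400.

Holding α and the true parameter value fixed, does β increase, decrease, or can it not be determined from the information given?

It decreases.

A larger sample reduces the standard error, pulling the sampling distribution under Ha further from the non-rejection region.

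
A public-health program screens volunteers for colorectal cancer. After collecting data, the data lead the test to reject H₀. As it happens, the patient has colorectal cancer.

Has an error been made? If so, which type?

The conventional null hypothesis here is that the patient does not have colorectal cancer.
The test rejected a false H₀ — the decision matches the true state.

No error (correct decision).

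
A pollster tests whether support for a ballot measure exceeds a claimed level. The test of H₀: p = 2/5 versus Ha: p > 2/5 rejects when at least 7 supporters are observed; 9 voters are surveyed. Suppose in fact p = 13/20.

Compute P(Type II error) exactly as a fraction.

β = P(fail to reject H₀ | Ha true) = P(K ≤ 6 | p = 13/20), K ~ Binomial(9, 13/20).
Adding the binomial probabilities P(K=0)+…+P(K=6) at p = 13/20 gives 5301813769/8000000000.

5301813769/8000000000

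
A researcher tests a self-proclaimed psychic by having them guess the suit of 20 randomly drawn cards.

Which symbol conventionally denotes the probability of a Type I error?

α

P(Type I error) = P(reject H₀ | H₀ true) = α, the significance level.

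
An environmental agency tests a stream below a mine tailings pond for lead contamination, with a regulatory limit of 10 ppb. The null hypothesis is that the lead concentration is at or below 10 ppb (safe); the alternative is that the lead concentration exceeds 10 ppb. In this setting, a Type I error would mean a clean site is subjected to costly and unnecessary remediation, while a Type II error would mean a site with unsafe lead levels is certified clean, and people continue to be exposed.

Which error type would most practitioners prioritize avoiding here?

Type II error

The Type II consequence (a site with unsafe lead levels is certified clean, and people continue to be exposed) is more severe than the Type I consequence (a clean site is subjected to costly and unnecessary remediation).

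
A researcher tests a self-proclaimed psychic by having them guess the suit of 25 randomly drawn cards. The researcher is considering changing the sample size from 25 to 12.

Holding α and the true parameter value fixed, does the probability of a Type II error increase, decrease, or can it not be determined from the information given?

With less data the test statistic is noisier; under Ha, more outcomes land inside the acceptance region.

It increases.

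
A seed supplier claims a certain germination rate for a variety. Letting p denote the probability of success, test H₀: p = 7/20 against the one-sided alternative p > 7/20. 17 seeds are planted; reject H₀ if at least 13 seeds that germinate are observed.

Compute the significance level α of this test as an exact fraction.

The Type I error probability is α = P(S ≥ 13) computed under H₀, where S ~ Binomial(17, 7/20).
Summing C(17,j)(7/20)^j(13/20)^{17−j} for j = 13,…,17 gives 192899528156639731/327680000000000000000.

192899528156639731/327680000000000000000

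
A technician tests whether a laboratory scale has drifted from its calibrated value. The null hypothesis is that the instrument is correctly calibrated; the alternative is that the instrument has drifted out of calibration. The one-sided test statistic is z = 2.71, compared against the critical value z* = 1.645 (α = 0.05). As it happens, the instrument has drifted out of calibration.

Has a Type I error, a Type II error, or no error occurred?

Since z = 2.71 > z* = 1.645, H₀ is rejected.
H₀ is false (actually the instrument has drifted out of calibration).
The decision matches the true state — no error.

No error — this is a correct decision.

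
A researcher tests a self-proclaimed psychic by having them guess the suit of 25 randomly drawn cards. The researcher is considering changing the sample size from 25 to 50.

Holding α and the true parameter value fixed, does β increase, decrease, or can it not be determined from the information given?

A larger sample reduces the standard error, pulling the sampling distribution under Ha further from the non-rejection region.

It decreases.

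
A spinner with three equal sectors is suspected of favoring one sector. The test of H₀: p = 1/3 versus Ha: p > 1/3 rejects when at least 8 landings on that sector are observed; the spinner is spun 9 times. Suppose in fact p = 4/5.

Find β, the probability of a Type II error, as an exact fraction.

β = P(fail to reject H₀ | Ha true) = P(K ≤ 7 | p = 4/5), K ~ Binomial(9, 4/5).
Adding the binomial probabilities P(K=0)+…+P(K=7) at p = 4/5 gives 1101157/1953125.

1101157/1953125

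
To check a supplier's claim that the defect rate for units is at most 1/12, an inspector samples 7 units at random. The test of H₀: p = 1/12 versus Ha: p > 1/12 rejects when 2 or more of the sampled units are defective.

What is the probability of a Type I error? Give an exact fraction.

219095/1990656

Under H₀, X ~ Binomial(7, 1/12); the Type I error rate is P(X ≥ 2).
Via the complement, α = 1 − Σ_{j=0}^{1} C(7,j)(1/12)^j(11/12)^{7-j} = 219095/1990656.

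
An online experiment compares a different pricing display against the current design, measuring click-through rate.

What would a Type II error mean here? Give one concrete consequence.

A Type II error would mean concluding that the new design has no effect on click-through rate (or at least failing to establish that the new design increases click-through rate) when in fact the new design increases click-through rate. Consequence: a genuinely better design is discarded.

With the conventional null hypothesis that the new design has no effect on click-through rate:
A Type II error is failing to reject H₀ when H₀ is false.
Here that means keeping the current design when actually the new design increases click-through rate.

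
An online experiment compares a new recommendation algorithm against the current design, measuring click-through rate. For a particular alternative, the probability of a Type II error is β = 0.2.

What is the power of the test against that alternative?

Power = 1 − β = 1 − 0.2 = 0.8.

0.8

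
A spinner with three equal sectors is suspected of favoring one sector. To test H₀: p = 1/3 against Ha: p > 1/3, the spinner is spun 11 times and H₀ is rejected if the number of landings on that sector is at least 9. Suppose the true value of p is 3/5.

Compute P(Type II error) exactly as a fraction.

A Type II error is failing to reject when Ha holds: with p = 3/5, β = P(S ≤ 8).
Summing C(11,j)·(3/5)^j·(2/5)^{11-j} for j = 0..8 gives 8604328/9765625.

8604328/9765625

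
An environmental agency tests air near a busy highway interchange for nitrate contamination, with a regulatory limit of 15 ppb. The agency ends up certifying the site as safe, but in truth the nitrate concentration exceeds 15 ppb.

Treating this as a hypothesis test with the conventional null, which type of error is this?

The null hypothesis here is that the nitrate concentration is at or below 15 ppb (safe).
'Certifying the site as safe' corresponds to failing to reject H₀.
H₀ was not rejected but H₀ is false — a Type II error (false negative).

Type II error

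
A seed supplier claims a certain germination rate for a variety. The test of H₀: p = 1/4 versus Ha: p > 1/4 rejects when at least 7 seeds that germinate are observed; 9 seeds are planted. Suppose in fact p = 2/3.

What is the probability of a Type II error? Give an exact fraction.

12259/19683

β = P(fail to reject H₀ | Ha true) = P(S ≤ 6 | p = 2/3), S ~ Binomial(9, 2/3).
Summing C(9,j)·(2/3)^j·(1/3)^{9-j} for j = 0..6 gives 12259/19683.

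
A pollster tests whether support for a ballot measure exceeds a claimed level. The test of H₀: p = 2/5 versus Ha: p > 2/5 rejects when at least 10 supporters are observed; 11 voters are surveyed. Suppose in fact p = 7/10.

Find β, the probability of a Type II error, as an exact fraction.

2217524751/2500000000

A Type II error is failing to reject when Ha holds: with p = 7/10, β = P(Y ≤ 9).
Adding the binomial probabilities P(Y=0)+…+P(Y=9) at p = 7/10 gives 2217524751/2500000000.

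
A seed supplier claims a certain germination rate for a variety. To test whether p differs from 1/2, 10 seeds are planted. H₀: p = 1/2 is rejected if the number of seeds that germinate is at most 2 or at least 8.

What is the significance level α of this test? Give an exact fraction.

Under H₀, Y ~ Binomial(10, 1/2); α is the probability of landing in either tail, P(Y ≤ 2) + P(Y ≥ 8).
By symmetry, α = 2·P(Y ≤ 2) = 2·(1 + 10 + 45)/1024 = 112/1024 = 7/64.

7/64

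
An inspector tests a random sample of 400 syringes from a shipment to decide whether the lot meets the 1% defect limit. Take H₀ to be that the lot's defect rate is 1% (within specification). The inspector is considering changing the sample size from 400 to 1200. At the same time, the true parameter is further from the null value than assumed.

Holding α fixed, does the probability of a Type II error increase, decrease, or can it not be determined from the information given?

It decreases.

Increasing n separates the H₀ and Ha sampling distributions, so under Ha fewer outcomes land in the acceptance region. A larger true effect moves the Ha sampling distribution further from the H₀ critical value, making rejection more likely when Ha is true. Both changes push β in the same direction.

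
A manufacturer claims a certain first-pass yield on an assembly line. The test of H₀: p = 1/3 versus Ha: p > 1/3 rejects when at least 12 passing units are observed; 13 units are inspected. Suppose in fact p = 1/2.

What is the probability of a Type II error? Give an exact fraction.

4089/4096

β = P(fail to reject H₀ | Ha true) = P(Y ≤ 11 | p = 1/2), Y ~ Binomial(13, 1/2).
Summing C(13,j)·(1/2)^j·(1/2)^{13-j} for j = 0..11 gives 4089/4096.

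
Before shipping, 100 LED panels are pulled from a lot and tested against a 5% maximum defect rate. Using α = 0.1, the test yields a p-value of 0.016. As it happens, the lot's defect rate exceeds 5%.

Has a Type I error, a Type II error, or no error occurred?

No error (correct decision).

The conventional null hypothesis is that the lot's defect rate is 5% (within specification).
Since p = 0.016 < α = 0.1, H₀ is rejected.
H₀ is false (actually the lot's defect rate exceeds 5%).
The decision matches the true state — no error.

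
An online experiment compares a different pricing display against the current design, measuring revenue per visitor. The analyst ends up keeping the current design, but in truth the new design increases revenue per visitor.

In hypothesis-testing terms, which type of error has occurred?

The null hypothesis here is that the new design has no effect on revenue per visitor.
'Keeping the current design' corresponds to failing to reject H₀.
H₀ was not rejected but H₀ is false — a Type II error (false negative).

Type II error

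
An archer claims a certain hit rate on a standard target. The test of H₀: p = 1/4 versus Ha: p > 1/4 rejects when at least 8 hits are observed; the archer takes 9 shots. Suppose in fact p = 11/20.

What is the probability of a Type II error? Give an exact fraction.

A Type II error is failing to reject when Ha holds: with p = 11/20, β = P(X ≤ 7).
Summing C(9,j)·(11/20)^j·(9/20)^{9-j} for j = 0..7 gives 123069745737/128000000000.

123069745737/128000000000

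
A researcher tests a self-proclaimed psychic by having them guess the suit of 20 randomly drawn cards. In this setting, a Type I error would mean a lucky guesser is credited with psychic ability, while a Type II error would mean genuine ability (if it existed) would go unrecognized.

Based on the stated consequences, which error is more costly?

The Type I consequence (a lucky guesser is credited with psychic ability) is more severe than the Type II consequence (genuine ability (if it existed) would go unrecognized).

Type I error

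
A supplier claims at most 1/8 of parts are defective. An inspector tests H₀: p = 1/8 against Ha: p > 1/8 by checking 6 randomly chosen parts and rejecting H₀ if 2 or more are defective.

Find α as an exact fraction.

The significance level is the probability, assuming p = 1/8, of seeing 2 or more defectives in 6 draws.
α = 1 − P(S ≤ 1) = 1 − 218491/262144 = 43653/262144.

43653/262144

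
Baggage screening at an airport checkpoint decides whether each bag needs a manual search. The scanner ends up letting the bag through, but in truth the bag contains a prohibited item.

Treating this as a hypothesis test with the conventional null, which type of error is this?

Type II error

The null hypothesis here is that the bag contains no prohibited items.
'Letting the bag through' corresponds to failing to reject H₀.
H₀ was not rejected but H₀ is false — a Type II error (false negative).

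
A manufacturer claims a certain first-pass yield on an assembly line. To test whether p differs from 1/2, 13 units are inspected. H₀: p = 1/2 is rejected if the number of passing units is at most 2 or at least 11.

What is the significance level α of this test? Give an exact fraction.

α = P(Y ≤ 2 or Y ≥ 11 | p = 1/2), Y ~ Binomial(13, 1/2).
The two tails are symmetric, so α = 2·(1 + 13 + 78)/2^13 = 184/8192 = 23/1024.

23/1024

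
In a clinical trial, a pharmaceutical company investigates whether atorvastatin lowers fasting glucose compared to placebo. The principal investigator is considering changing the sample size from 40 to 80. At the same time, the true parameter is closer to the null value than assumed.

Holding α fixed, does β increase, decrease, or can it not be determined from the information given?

Cannot be determined from the information given.

The first change alone would make β decrease; the second alone would make β increase. Which effect dominates depends on the magnitudes, which are not given.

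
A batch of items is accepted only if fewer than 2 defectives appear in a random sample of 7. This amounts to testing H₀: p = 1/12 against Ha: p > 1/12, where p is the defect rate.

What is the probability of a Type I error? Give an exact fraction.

219095/1990656

The significance level is the probability, assuming p = 1/12, of seeing 2 or more defectives in 7 draws.
Computing the lower-tail complement: 1 − 1771561/1990656 = 219095/1990656.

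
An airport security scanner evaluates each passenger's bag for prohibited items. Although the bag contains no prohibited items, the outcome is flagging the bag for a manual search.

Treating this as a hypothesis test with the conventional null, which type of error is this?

The null hypothesis here is that the bag contains no prohibited items.
'Flagging the bag for a manual search' corresponds to rejecting H₀.
H₀ was rejected but H₀ is true — a Type I error (false positive).

Type I error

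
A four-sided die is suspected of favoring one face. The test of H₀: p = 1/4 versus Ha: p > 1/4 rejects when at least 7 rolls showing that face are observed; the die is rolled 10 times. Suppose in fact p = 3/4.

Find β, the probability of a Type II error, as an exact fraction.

58753/262144

β = P(fail to reject H₀ | Ha true) = P(Y ≤ 6 | p = 3/4), Y ~ Binomial(10, 3/4).
Adding the binomial probabilities P(Y=0)+…+P(Y=6) at p = 3/4 gives 58753/262144.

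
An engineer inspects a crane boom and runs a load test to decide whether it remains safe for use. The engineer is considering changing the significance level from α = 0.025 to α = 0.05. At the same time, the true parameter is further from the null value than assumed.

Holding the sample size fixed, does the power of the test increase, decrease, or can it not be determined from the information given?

It increases.

A larger α widens the rejection region, so when the alternative is true more outcomes lead to rejection — failing to reject becomes less likely. A larger true effect moves the Ha sampling distribution further from the H₀ critical value, making rejection more likely when Ha is true. Both changes push β in the same direction.
Since power = 1 − β and β decreases, power increases.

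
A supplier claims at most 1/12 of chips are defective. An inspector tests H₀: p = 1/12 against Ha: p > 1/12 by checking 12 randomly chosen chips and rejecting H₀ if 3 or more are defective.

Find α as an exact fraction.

642062000537/8916100448256

α = P(reject H₀ | H₀ true) = P(Y ≥ 3 | p = 1/12), Y ~ Binomial(12, 1/12).
α = 1 − P(Y ≤ 2) = 1 − 8274038447719/8916100448256 = 642062000537/8916100448256.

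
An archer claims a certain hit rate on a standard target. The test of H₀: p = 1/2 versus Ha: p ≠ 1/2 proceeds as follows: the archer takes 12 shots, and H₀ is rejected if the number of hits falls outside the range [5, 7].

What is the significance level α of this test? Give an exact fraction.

α = P(Y ≤ 4 or Y ≥ 8 | p = 1/2), Y ~ Binomial(12, 1/2).
The two tails are symmetric, so α = 2·(1 + 12 + 66 + 220 + 495)/2^12 = 1588/4096 = 397/1024.

397/1024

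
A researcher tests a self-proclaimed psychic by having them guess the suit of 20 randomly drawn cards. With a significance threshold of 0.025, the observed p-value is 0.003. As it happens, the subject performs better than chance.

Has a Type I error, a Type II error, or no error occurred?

No error (correct decision).

The conventional null hypothesis is that the subject is guessing at random (p = 1/4).
Since p = 0.003 < α = 0.025, H₀ is rejected.
H₀ is false (actually the subject performs better than chance).
The decision matches the true state — no error.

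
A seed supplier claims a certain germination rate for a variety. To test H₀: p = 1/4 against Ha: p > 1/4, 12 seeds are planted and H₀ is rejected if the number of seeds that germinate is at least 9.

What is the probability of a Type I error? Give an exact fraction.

α = P(reject H₀ | H₀ true) = P(S ≥ 9 | p = 1/4), with S ~ Binomial(12, 1/4).
Adding the binomial terms for j = 9 through 12 with p = 1/4 yields 6571/16777216.

6571/16777216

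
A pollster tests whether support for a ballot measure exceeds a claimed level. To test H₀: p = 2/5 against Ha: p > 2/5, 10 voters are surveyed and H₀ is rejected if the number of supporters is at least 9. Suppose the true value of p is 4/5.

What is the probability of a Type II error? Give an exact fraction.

6095609/9765625

Under the alternative p = 4/5, S ~ Binomial(10, 4/5); β is the probability the test does not reject, P(S < 9).
Equivalently, β = 1 − P(S ≥ 9) = 6095609/9765625.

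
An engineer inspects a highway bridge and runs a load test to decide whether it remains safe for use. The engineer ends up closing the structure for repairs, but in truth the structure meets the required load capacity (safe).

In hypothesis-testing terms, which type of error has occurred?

Type I error

The null hypothesis here is that the structure meets the required load capacity (safe).
'Closing the structure for repairs' corresponds to rejecting H₀.
H₀ was rejected but H₀ is true — a Type I error (false positive).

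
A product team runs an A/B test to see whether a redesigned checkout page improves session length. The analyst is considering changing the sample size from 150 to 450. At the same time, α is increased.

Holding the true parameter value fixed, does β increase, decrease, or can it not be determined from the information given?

More data shrinks sampling variability; the test statistic under Ha concentrates further from the null value, making rejection more likely. A larger α widens the rejection region, so when the alternative is true more outcomes lead to rejection — failing to reject becomes less likely. Both changes push β in the same direction.

It decreases.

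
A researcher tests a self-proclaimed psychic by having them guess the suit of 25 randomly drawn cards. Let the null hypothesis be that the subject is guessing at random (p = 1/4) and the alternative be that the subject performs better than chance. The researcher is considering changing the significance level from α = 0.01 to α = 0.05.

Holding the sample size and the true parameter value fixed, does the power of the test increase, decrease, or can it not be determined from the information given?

With a larger α the critical value moves toward the center, so more of the Ha sampling distribution lies in the rejection region.
Since power = 1 − β and β decreases, power increases.

It increases.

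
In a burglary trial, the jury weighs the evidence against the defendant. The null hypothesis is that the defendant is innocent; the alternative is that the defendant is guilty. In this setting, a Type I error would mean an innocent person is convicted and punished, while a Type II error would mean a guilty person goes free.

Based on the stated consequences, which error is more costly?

Type I error

The Type I consequence (an innocent person is convicted and punished) is more severe than the Type II consequence (a guilty person goes free).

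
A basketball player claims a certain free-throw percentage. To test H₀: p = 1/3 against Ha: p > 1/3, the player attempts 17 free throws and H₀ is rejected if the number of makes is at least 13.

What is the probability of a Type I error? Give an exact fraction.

44099/129140163

Under H₀, Y ~ Binomial(17, 1/3), and α = P(Y ≥ 13).
Summing C(17,j)(1/3)^j(2/3)^{17−j} for j = 13,…,17 gives 44099/129140163.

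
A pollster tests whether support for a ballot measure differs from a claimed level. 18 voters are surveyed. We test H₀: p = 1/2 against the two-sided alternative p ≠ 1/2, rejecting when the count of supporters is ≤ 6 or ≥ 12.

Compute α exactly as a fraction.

7795/32768

Under H₀, Y ~ Binomial(18, 1/2); α is the probability of landing in either tail, P(Y ≤ 6) + P(Y ≥ 12).
The two tails are symmetric, so α = 2·(1 + 18 + 153 + 816 + 3060 + 8568 + 18564)/2^18 = 62360/262144 = 7795/32768.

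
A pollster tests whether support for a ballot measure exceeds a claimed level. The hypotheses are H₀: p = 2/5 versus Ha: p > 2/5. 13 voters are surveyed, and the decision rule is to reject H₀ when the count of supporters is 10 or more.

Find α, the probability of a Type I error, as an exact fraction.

1902592/244140625

α = P(reject H₀ | H₀ true) = P(K ≥ 10 | p = 2/5), with K ~ Binomial(13, 2/5).
Adding the binomial terms for j = 10 through 13 with p = 2/5 yields 1902592/244140625.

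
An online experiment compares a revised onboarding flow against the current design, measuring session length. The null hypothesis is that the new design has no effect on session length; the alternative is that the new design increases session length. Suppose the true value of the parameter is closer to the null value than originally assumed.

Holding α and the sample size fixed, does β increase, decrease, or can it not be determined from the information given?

It increases.

A smaller true effect puts the Ha sampling distribution closer to H₀, so more of it falls in the non-rejection region.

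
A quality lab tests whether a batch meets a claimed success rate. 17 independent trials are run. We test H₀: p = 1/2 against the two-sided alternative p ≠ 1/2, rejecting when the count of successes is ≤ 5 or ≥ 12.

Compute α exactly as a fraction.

α = P(S ≤ 5 or S ≥ 12 | p = 1/2), S ~ Binomial(17, 1/2).
By symmetry, α = 2·P(S ≤ 5) = 2·(1 + 17 + 136 + 680 + 2380 + 6188)/131072 = 18804/131072 = 4701/32768.

4701/32768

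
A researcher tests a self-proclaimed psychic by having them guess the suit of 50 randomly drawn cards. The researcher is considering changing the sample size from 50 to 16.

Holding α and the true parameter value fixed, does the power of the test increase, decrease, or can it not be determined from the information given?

Reducing n widens both sampling distributions, so the test has less ability to distinguish Ha from H₀.
Since power = 1 − β and β increases, power decreases.

It decreases.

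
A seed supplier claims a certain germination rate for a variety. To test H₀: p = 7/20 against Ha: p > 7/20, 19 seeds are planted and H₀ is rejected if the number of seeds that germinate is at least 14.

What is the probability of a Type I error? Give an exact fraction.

441451161257878012297/655360000000000000000000

α = P(reject H₀ | H₀ true) = P(S ≥ 14 | p = 7/20), with S ~ Binomial(19, 7/20).
P(S ≥ 14) = Σ_{j=14}^{19} C(19,j)·(7/20)^j·(13/20)^{19-j} = 441451161257878012297/655360000000000000000000.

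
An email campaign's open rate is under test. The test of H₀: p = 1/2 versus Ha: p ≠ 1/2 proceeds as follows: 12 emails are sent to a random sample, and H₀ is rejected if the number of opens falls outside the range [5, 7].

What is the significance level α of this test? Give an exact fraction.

397/1024

Under H₀, Y ~ Binomial(12, 1/2); α is the probability of landing in either tail, P(Y ≤ 4) + P(Y ≥ 8).
Each tail has probability (1 + 12 + 66 + 220 + 495)/4096; doubling gives α = 1588/4096 = 397/1024.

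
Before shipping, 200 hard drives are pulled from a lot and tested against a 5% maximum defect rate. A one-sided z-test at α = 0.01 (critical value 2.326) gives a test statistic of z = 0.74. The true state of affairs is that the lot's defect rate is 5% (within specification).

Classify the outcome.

The conventional null hypothesis is that the lot's defect rate is 5% (within specification).
Since z = 0.74 ≤ z* = 2.326, H₀ is not rejected.
H₀ is true (actually the lot's defect rate is 5% (within specification)).
The decision matches the true state — no error.

No error — this is a correct decision.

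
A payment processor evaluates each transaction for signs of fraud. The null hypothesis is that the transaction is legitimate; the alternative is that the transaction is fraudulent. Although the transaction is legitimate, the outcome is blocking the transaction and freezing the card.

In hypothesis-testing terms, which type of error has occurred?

'Blocking the transaction and freezing the card' corresponds to rejecting H₀.
H₀ was rejected but H₀ is true — a Type I error (false positive).

Type I error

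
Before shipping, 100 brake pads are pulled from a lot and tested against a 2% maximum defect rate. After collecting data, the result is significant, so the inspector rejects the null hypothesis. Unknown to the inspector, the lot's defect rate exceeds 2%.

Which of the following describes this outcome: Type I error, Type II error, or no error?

The conventional null hypothesis here is that the lot's defect rate is 2% (within specification).
The test rejected a false H₀ — the decision matches the true state.

No error (correct decision).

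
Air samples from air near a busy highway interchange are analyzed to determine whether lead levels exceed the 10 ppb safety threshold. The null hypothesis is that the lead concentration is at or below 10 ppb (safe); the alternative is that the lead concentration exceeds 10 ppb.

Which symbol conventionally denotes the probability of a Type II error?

β

P(Type II error) = P(fail to reject H₀ | H₀ false) = β.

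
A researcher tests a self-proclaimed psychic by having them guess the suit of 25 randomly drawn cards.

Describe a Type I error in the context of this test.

With the conventional null hypothesis that the subject is guessing at random (p = 1/4):
A Type I error is rejecting H₀ when H₀ is true.
Here that means concluding the subject has some ability beyond chance when actually the subject is guessing at random (p = 1/4).

A Type I error would mean concluding that the subject performs better than chance when in fact the subject is guessing at random (p = 1/4).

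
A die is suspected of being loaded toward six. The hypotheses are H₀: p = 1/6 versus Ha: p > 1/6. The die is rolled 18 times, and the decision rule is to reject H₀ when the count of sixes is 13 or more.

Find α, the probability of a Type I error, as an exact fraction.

3599177/12694994583552

The Type I error probability is α = P(X ≥ 13) computed under H₀, where X ~ Binomial(18, 1/6).
Summing C(18,j)(1/6)^j(5/6)^{18−j} for j = 13,…,18 gives 3599177/12694994583552.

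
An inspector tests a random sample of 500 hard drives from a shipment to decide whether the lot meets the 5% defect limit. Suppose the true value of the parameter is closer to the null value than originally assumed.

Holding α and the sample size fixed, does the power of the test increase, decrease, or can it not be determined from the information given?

It decreases.

A smaller true effect puts the Ha sampling distribution closer to H₀, so more of it falls in the non-rejection region.
Since power = 1 − β and β increases, power decreases.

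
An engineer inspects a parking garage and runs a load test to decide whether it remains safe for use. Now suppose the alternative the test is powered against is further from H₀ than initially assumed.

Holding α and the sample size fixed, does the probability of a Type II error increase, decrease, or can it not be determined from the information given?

A larger true effect moves the Ha sampling distribution further from the H₀ critical value, making rejection more likely when Ha is true.

It decreases.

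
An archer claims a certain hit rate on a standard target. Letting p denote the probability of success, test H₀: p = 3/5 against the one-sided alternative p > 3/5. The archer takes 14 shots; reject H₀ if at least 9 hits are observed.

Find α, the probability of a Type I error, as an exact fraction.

Under H₀, K ~ Binomial(14, 3/5), and α = P(K ≥ 9).
P(K ≥ 9) = Σ_{j=9}^{14} C(14,j)·(3/5)^j·(2/5)^{14-j} = 2965421097/6103515625.

2965421097/6103515625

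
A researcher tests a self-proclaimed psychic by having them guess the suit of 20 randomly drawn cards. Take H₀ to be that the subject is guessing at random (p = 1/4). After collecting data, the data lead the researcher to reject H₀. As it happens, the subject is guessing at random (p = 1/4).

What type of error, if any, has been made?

H₀ was rejected, but H₀ is actually true.
Rejecting a true null hypothesis is a Type I error (false positive).

Type I error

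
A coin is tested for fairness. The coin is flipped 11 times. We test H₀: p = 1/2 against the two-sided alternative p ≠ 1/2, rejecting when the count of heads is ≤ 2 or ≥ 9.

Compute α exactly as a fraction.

The significance level is the null-hypothesis probability of the rejection region {≤2} ∪ {≥9}.
Each tail has probability (1 + 11 + 55)/2048; doubling gives α = 134/2048 = 67/1024.

67/1024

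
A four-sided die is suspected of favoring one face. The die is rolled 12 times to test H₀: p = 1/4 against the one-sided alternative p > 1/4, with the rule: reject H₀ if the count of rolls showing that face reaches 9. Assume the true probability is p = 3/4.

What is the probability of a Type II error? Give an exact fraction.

5892517/16777216

β = P(fail to reject H₀ | Ha true) = P(X ≤ 8 | p = 3/4), X ~ Binomial(12, 3/4).
Summing C(12,j)·(3/4)^j·(1/4)^{12-j} for j = 0..8 gives 5892517/16777216.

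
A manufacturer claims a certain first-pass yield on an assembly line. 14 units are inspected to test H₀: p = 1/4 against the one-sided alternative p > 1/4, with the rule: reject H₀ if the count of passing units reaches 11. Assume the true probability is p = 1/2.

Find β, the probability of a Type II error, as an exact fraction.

7957/8192

β = P(fail to reject H₀ | Ha true) = P(K ≤ 10 | p = 1/2), K ~ Binomial(14, 1/2).
Summing C(14,j)·(1/2)^j·(1/2)^{14-j} for j = 0..10 gives 7957/8192.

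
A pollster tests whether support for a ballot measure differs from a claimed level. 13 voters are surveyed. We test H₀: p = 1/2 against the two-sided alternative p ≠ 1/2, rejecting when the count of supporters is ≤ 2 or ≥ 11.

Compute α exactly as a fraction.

23/1024

The significance level is the null-hypothesis probability of the rejection region {≤2} ∪ {≥11}.
Each tail has probability (1 + 13 + 78)/8192; doubling gives α = 184/8192 = 23/1024.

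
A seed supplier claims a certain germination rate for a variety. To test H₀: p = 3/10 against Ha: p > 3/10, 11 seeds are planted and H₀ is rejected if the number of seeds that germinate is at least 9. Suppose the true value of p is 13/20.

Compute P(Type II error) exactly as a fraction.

32762721984671/40960000000000

Under the alternative p = 13/20, S ~ Binomial(11, 13/20); β is the probability the test does not reject, P(S < 9).
Summing C(11,j)·(13/20)^j·(7/20)^{11-j} for j = 0..8 gives 32762721984671/40960000000000.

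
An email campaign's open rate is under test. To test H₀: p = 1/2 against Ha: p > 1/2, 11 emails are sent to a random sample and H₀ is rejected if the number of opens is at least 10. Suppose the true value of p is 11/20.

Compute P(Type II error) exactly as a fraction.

20194688329389/20480000000000

A Type II error is failing to reject when Ha holds: with p = 11/20, β = P(Y ≤ 9).
Equivalently, β = 1 − P(Y ≥ 10) = 20194688329389/20480000000000.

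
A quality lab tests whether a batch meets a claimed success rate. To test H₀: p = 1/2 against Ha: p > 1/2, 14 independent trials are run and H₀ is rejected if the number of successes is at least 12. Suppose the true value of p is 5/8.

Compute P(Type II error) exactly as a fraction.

2070361146177/2199023255552

A Type II error is failing to reject when Ha holds: with p = 5/8, β = P(K ≤ 11).
Adding the binomial probabilities P(K=0)+…+P(K=11) at p = 5/8 gives 2070361146177/2199023255552.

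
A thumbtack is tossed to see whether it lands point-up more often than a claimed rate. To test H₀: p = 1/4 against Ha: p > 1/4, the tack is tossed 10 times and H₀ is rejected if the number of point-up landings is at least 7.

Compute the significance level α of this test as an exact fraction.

919/262144

The Type I error probability is α = P(S ≥ 7) computed under H₀, where S ~ Binomial(10, 1/4).
Adding the binomial terms for j = 7 through 10 with p = 1/4 yields 919/262144.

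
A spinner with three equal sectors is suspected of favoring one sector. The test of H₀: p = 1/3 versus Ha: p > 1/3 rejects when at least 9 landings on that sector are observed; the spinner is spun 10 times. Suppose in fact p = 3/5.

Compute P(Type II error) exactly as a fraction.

β = P(fail to reject H₀ | Ha true) = P(S ≤ 8 | p = 3/5), S ~ Binomial(10, 3/5).
Summing C(10,j)·(3/5)^j·(2/5)^{10-j} for j = 0..8 gives 9312916/9765625.

9312916/9765625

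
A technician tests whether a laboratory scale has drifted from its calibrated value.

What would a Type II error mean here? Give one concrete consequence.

With the conventional null hypothesis that the instrument is correctly calibrated:
A Type II error is failing to reject H₀ when H₀ is false.
Here that means leaving the instrument in service when actually the instrument has drifted out of calibration.

A Type II error would mean concluding that the instrument is correctly calibrated (or at least failing to establish that the instrument has drifted out of calibration) when in fact the instrument has drifted out of calibration. Consequence: an out-of-calibration instrument continues producing bad measurements.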